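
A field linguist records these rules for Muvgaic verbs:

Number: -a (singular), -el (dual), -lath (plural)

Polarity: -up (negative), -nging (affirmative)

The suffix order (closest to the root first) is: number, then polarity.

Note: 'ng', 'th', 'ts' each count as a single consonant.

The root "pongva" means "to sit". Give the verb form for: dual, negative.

pongvaelup

Attach number dual -el → pongvael.
Attach polarity negative -up → pongvaelup.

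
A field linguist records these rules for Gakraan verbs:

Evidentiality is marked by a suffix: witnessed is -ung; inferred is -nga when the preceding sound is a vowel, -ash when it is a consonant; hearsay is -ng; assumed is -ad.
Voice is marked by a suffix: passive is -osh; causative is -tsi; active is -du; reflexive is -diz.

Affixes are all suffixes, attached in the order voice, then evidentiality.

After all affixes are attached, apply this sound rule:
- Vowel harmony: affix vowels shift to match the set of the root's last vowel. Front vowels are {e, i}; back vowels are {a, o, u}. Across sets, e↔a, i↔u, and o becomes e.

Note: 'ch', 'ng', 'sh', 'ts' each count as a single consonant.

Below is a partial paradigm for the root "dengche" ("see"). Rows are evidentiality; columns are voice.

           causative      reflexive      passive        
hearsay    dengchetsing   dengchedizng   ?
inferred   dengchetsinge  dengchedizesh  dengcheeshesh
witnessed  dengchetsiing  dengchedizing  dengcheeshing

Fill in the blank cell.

Attach voice passive -osh → dengcheosh.
Attach evidentiality hearsay -ng → dengcheoshng.
Apply vowel harmony: dengcheoshng → dengcheeshng.

dengcheeshng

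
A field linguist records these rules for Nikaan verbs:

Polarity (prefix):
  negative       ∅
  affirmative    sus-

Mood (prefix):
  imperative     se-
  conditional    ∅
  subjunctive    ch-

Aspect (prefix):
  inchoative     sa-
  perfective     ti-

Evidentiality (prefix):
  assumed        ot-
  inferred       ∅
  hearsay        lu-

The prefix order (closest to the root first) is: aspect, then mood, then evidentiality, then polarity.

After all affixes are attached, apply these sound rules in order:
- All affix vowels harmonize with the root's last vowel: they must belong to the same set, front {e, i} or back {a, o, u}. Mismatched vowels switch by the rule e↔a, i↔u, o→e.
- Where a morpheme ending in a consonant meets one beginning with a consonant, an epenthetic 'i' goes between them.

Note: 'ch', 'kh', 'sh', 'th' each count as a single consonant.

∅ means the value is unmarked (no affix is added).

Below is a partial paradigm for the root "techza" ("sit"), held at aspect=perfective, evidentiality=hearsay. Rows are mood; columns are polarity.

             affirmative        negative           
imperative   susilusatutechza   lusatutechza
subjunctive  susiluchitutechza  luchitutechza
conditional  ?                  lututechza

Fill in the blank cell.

susilututechza

Attach aspect perfective ti- → titechza.
mood = conditional: zero marking, form stays titechza.
Attach evidentiality hearsay lu- → lutitechza.
Attach polarity affirmative sus- → suslutitechza.
Apply vowel harmony: suslutitechza → suslututechza.
Apply epenthesis: suslututechza → susilututechza.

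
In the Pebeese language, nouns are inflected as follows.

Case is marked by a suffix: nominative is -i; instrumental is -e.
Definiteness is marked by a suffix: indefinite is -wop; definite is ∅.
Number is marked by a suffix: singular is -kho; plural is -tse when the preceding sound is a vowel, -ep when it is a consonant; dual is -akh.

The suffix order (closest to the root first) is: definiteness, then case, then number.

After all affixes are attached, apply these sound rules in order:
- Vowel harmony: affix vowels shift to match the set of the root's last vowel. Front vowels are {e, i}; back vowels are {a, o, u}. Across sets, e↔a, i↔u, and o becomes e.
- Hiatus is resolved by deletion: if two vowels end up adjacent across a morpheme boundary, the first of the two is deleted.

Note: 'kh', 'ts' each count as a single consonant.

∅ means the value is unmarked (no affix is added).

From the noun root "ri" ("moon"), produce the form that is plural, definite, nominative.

ritse

definiteness = definite: zero marking, form stays ri.
Attach case nominative -i → rii.
Attach number plural -tse (after vowel 'i') → riitse.
Vowel harmony: no change.
Apply vowel deletion: riitse → ritse.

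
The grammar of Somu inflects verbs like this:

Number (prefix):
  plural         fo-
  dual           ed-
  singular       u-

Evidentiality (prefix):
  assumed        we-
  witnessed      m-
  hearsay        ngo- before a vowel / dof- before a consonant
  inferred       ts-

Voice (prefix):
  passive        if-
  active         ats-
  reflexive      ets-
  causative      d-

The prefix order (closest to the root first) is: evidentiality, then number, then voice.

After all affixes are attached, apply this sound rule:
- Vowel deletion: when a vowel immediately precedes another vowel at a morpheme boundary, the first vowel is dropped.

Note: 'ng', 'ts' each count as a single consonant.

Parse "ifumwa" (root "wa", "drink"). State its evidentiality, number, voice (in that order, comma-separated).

witnessed, singular, passive

Segment: if-u-m-wa.
evidentiality: m- → witnessed.
number: u- → singular.
voice: if- → passive.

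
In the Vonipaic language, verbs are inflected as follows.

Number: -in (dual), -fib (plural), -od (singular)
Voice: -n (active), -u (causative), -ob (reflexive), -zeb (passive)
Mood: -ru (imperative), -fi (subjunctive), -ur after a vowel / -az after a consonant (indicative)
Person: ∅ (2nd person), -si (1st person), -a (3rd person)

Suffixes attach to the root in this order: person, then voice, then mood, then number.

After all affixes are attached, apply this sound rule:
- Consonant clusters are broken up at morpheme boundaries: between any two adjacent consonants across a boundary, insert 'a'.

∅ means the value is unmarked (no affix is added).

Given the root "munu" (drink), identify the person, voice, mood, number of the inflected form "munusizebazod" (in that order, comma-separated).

Segment: munu-si-zeb-az-od.
person: -si → 1st person.
voice: -zeb → passive.
mood: -ur/az → indicative.
number: -od → singular.

1st person, passive, indicative, singular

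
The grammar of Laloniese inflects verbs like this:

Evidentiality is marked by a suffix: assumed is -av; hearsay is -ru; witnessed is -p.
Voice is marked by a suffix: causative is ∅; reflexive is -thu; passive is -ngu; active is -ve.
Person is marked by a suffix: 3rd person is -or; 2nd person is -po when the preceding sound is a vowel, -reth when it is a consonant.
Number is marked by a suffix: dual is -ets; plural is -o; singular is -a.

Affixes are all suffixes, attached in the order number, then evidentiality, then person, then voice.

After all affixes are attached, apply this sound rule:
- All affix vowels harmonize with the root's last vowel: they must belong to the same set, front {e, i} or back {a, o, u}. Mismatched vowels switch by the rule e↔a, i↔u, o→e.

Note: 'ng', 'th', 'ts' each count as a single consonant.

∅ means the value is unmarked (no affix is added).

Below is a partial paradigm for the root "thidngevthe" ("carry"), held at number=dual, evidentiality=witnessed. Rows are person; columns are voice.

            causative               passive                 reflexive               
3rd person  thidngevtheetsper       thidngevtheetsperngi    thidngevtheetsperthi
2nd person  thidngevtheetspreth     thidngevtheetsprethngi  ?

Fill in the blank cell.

thidngevtheetspreththi

Attach number dual -ets → thidngevtheets.
Attach evidentiality witnessed -p → thidngevtheetsp.
Attach person 2nd person -reth (after consonant 'p') → thidngevtheetspreth.
Attach voice reflexive -thu → thidngevtheetspreththu.
Apply vowel harmony: thidngevtheetspreththu → thidngevtheetspreththi.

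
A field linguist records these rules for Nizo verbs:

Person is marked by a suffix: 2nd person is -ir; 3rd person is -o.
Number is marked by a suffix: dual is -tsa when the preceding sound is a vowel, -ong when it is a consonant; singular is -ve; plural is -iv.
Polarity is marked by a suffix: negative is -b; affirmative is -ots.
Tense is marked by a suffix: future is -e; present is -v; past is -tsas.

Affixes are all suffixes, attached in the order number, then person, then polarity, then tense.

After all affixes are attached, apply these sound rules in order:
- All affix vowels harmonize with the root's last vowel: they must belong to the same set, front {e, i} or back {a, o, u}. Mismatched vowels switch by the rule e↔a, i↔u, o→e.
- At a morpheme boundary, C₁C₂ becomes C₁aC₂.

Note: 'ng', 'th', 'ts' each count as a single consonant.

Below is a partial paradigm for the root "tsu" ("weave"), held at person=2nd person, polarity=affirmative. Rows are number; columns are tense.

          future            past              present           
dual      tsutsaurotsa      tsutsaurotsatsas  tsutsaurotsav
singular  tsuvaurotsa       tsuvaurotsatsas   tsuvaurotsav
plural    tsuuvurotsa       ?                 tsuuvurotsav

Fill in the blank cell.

Attach number plural -iv → tsuiv.
Attach person 2nd person -ir → tsuivir.
Attach polarity affirmative -ots → tsuivirots.
Attach tense past -tsas → tsuivirotstsas.
Apply vowel harmony: tsuivirotstsas → tsuuvurotstsas.
Apply epenthesis: tsuuvurotstsas → tsuuvurotsatsas.

tsuuvurotsatsas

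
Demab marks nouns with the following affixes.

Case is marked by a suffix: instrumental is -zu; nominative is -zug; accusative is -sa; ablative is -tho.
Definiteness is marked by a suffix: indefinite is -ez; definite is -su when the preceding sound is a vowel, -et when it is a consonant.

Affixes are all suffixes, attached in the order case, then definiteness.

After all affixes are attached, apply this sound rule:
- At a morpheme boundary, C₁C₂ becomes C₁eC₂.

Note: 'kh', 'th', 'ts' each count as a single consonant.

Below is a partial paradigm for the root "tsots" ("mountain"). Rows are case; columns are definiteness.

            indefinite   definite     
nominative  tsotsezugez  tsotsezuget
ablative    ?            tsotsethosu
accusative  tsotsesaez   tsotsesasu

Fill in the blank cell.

Attach case ablative -tho → tsotstho.
Attach definiteness indefinite -ez → tsotsthoez.
Apply epenthesis: tsotsthoez → tsotsethoez.

tsotsethoez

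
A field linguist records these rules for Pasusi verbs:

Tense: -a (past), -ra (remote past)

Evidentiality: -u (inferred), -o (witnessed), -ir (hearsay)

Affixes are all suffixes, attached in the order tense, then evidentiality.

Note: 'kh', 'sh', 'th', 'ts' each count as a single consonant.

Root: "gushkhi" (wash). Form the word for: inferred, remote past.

gushkhirau

Attach tense remote past -ra → gushkhira.
Attach evidentiality inferred -u → gushkhirau.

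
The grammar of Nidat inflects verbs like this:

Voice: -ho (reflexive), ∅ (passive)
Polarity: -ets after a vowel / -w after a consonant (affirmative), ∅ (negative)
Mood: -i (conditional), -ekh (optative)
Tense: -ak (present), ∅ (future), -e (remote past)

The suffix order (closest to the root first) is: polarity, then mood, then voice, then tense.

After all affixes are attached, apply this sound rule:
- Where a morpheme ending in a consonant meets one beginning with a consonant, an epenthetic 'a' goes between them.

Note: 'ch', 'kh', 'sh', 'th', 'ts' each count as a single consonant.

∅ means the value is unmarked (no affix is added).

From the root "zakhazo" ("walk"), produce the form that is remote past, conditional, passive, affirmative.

zakhazoetsie

Attach polarity affirmative -ets (after vowel 'o') → zakhazoets.
Attach mood conditional -i → zakhazoetsi.
voice = passive: zero marking, form stays zakhazoetsi.
Attach tense remote past -e → zakhazoetsie.
Epenthesis: no change.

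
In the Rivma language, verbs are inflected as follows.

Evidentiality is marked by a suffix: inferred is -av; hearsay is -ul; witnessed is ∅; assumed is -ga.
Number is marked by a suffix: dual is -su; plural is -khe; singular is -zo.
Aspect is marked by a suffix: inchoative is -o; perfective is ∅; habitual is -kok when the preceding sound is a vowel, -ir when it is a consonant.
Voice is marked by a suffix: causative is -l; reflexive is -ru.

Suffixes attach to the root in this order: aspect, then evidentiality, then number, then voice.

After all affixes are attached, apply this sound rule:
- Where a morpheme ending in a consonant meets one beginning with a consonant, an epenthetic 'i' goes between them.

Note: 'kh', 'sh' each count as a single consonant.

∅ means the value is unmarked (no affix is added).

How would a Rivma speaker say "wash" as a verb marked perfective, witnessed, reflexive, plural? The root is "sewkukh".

sewkukhikheru

aspect = perfective: zero marking, form stays sewkukh.
evidentiality = witnessed: zero marking, form stays sewkukh.
Attach number plural -khe → sewkukhkhe.
Attach voice reflexive -ru → sewkukhkheru.
Apply epenthesis: sewkukhkheru → sewkukhikheru.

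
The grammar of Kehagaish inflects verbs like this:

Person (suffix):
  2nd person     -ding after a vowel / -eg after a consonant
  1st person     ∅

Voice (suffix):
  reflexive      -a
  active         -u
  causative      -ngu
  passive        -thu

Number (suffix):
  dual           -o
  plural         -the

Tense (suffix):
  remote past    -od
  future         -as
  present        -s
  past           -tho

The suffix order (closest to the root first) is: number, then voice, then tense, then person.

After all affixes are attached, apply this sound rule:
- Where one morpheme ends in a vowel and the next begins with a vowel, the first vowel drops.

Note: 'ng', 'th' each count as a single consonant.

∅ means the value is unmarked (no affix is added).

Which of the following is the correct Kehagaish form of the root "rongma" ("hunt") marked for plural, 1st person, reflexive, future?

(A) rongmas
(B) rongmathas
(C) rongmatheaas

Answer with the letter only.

B

Attach number plural -the → rongmathe.
Attach voice reflexive -a → rongmathea.
Attach tense future -as → rongmatheaas.
person = 1st person: zero marking, form stays rongmatheaas.
Apply vowel deletion: rongmatheaas → rongmathas.
So the correct form is rongmathas, option (B).
(A) rongmas is wrong: it uses dual instead of plural for number.
(C) rongmatheaas is wrong: it fails to apply the sound rule(s).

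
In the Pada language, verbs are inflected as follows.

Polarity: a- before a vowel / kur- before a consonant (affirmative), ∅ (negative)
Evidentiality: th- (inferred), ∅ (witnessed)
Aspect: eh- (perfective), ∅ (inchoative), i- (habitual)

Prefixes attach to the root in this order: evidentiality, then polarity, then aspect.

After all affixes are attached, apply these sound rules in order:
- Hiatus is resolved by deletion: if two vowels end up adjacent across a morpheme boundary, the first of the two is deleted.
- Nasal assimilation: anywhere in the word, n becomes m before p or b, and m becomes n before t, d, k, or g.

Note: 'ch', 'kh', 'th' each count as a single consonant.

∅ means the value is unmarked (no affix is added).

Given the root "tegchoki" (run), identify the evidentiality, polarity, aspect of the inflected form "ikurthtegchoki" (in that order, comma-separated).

Segment: i-kur-th-tegchoki.
evidentiality: th- → inferred.
polarity: a/kur- → affirmative.
aspect: i- → habitual.

inferred, affirmative, habitual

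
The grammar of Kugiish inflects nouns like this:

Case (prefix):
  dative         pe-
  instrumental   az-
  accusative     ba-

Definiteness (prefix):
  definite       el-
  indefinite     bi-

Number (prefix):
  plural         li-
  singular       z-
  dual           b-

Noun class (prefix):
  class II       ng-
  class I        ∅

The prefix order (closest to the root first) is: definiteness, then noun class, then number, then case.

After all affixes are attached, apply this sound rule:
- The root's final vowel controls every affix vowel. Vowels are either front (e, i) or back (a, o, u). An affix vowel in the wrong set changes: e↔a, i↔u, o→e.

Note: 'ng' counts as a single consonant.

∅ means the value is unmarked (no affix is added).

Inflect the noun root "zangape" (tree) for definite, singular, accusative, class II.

Attach definiteness definite el- → elzangape.
Attach noun class class II ng- → ngelzangape.
Attach number singular z- → zngelzangape.
Attach case accusative ba- → bazngelzangape.
Apply vowel harmony: bazngelzangape → bezngelzangape.

bezngelzangape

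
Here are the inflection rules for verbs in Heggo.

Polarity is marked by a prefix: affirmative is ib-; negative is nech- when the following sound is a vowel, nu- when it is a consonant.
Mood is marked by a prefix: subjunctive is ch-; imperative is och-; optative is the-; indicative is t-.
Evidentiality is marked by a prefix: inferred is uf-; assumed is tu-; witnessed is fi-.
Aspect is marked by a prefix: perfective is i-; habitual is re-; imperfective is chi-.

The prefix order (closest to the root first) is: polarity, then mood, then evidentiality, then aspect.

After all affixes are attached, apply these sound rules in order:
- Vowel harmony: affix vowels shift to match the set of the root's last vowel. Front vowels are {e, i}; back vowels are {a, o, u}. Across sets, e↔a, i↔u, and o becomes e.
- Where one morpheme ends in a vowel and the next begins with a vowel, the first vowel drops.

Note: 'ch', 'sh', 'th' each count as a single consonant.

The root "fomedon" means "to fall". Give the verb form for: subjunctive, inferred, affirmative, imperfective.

Attach polarity affirmative ib- → ibfomedon.
Attach mood subjunctive ch- → chibfomedon.
Attach evidentiality inferred uf- → ufchibfomedon.
Attach aspect imperfective chi- → chiufchibfomedon.
Apply vowel harmony: chiufchibfomedon → chuufchubfomedon.
Apply vowel deletion: chuufchubfomedon → chufchubfomedon.

chufchubfomedon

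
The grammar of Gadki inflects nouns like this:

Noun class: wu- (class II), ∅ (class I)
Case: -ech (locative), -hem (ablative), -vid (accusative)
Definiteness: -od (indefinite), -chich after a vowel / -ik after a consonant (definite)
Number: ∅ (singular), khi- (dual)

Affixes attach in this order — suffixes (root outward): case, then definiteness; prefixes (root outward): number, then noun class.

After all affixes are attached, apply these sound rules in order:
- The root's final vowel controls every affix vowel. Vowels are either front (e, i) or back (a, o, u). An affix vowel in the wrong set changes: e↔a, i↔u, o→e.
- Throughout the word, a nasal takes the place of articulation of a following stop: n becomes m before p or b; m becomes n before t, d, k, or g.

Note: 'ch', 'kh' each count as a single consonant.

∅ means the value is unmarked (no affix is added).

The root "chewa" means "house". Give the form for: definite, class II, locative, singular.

number = singular: zero marking, form stays chewa.
Attach case locative -ech → chewaech.
Attach noun class class II wu- → wuchewaech.
Attach definiteness definite -ik (after consonant 'ch') → wuchewaechik.
Apply vowel harmony: wuchewaechik → wuchewaachuk.
Nasal assimilation: no change.

wuchewaachuk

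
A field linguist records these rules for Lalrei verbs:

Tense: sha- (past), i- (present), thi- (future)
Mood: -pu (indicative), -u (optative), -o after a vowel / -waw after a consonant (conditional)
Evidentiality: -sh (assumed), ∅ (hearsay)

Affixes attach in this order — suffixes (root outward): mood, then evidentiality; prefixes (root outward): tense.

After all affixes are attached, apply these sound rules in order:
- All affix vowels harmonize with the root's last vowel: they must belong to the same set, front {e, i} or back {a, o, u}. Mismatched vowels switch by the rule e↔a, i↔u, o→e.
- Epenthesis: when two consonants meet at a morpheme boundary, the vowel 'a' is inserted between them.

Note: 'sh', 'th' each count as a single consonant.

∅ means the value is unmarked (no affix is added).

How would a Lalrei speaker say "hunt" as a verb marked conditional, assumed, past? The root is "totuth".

shatotuthawawash

Attach mood conditional -waw (after consonant 'th') → totuthwaw.
Attach evidentiality assumed -sh → totuthwawsh.
Attach tense past sha- → shatotuthwawsh.
Vowel harmony: no change.
Apply epenthesis: shatotuthwawsh → shatotuthawawash.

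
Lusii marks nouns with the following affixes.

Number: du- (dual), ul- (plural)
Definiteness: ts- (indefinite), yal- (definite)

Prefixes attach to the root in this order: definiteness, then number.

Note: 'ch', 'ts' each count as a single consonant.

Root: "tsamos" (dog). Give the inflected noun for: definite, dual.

Attach definiteness definite yal- → yaltsamos.
Attach number dual du- → duyaltsamos.

duyaltsamos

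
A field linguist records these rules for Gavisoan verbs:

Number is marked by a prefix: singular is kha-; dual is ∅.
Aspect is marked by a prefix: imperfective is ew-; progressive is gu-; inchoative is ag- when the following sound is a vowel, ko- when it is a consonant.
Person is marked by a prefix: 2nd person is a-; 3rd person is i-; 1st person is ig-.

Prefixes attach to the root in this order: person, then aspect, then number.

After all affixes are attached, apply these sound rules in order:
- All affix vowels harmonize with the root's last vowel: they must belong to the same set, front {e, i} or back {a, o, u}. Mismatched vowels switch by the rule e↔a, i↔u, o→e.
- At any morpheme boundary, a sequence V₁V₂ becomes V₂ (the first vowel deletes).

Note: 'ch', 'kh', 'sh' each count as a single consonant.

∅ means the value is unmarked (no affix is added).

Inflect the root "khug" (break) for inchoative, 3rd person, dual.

Attach person 3rd person i- → ikhug.
Attach aspect inchoative ag- (before vowel 'i') → agikhug.
number = dual: zero marking, form stays agikhug.
Apply vowel harmony: agikhug → agukhug.
Vowel deletion: no change.

agukhug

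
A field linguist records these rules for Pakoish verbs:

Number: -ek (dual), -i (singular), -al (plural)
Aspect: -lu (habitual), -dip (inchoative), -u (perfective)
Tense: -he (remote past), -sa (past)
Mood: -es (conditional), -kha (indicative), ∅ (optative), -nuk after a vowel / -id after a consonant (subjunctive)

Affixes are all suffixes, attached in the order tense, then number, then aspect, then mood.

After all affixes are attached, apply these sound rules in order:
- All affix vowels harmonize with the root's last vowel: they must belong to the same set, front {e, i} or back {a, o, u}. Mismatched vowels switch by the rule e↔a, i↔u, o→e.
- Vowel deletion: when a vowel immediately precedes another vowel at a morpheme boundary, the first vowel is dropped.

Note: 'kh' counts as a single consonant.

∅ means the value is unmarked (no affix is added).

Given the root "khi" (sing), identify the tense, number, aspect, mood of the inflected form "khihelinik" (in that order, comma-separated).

remote past, plural, perfective, subjunctive

Segment: khi-he-al-u-nuk.
tense: -he → remote past.
number: -al → plural.
aspect: -u → perfective.
mood: -nuk/id → subjunctive.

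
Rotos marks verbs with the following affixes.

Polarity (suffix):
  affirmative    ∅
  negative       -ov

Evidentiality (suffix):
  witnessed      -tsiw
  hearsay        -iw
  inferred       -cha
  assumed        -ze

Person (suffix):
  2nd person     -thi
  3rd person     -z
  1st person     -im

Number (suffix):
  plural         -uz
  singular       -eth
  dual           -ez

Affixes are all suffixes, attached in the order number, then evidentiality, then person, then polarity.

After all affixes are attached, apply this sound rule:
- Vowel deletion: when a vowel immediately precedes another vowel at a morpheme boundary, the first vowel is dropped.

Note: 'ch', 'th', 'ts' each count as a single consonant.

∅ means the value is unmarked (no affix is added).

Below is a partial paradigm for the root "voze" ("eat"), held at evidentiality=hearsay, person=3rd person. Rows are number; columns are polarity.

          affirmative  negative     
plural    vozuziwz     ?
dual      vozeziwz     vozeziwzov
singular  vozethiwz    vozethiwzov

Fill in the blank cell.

vozuziwzov

Attach number plural -uz → vozeuz.
Attach evidentiality hearsay -iw → vozeuziw.
Attach person 3rd person -z → vozeuziwz.
Attach polarity negative -ov → vozeuziwzov.
Apply vowel deletion: vozeuziwzov → vozuziwzov.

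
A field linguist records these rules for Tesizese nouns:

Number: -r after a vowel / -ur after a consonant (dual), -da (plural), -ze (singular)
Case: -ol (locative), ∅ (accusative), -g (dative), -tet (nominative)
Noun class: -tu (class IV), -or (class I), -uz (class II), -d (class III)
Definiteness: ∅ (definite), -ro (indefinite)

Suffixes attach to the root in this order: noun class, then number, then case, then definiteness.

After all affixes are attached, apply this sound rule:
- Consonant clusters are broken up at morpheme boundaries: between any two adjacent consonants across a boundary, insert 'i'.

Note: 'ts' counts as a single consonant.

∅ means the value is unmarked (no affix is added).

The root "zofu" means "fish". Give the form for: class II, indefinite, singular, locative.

zofuuzizeoliro

Attach noun class class II -uz → zofuuz.
Attach number singular -ze → zofuuzze.
Attach case locative -ol → zofuuzzeol.
Attach definiteness indefinite -ro → zofuuzzeolro.
Apply epenthesis: zofuuzzeolro → zofuuzizeoliro.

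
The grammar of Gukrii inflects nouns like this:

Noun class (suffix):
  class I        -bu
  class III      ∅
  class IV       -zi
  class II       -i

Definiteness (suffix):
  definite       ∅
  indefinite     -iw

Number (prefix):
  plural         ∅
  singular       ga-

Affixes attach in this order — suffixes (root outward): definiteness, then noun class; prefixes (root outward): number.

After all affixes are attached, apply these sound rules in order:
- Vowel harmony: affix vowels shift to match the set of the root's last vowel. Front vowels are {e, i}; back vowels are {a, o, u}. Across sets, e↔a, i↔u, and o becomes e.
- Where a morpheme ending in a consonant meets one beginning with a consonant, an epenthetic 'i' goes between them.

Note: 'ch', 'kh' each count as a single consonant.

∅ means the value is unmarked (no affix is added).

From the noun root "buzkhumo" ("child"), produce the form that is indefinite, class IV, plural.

buzkhumouwizu

Attach definiteness indefinite -iw → buzkhumoiw.
number = plural: zero marking, form stays buzkhumoiw.
Attach noun class class IV -zi → buzkhumoiwzi.
Apply vowel harmony: buzkhumoiwzi → buzkhumouwzu.
Apply epenthesis: buzkhumouwzu → buzkhumouwizu.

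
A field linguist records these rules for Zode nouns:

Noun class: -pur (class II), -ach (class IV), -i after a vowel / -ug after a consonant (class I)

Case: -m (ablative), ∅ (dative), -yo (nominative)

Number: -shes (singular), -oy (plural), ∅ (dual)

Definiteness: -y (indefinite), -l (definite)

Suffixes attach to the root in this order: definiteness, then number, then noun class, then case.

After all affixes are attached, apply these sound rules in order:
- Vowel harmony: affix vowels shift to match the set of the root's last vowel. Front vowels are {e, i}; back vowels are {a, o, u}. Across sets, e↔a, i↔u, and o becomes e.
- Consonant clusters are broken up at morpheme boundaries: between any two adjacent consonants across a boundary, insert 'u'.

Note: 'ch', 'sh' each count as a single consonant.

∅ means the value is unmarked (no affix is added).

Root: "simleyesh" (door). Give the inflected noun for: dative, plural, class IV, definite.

simleyeshuleyech

Attach definiteness definite -l → simleyeshl.
Attach number plural -oy → simleyeshloy.
Attach noun class class IV -ach → simleyeshloyach.
case = dative: zero marking, form stays simleyeshloyach.
Apply vowel harmony: simleyeshloyach → simleyeshleyech.
Apply epenthesis: simleyeshleyech → simleyeshuleyech.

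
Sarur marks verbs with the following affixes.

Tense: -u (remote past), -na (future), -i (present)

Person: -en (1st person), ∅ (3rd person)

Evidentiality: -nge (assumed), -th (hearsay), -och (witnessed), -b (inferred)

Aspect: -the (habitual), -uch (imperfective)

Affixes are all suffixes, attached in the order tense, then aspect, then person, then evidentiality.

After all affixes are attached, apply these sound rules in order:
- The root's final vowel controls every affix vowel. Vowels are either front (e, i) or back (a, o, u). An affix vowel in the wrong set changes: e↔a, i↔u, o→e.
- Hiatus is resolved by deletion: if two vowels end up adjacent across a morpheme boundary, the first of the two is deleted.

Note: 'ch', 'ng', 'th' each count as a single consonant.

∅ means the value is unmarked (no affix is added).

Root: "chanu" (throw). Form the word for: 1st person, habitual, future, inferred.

chanunathanb

Attach tense future -na → chanuna.
Attach aspect habitual -the → chanunathe.
Attach person 1st person -en → chanunatheen.
Attach evidentiality inferred -b → chanunatheenb.
Apply vowel harmony: chanunatheenb → chanunathaanb.
Apply vowel deletion: chanunathaanb → chanunathanb.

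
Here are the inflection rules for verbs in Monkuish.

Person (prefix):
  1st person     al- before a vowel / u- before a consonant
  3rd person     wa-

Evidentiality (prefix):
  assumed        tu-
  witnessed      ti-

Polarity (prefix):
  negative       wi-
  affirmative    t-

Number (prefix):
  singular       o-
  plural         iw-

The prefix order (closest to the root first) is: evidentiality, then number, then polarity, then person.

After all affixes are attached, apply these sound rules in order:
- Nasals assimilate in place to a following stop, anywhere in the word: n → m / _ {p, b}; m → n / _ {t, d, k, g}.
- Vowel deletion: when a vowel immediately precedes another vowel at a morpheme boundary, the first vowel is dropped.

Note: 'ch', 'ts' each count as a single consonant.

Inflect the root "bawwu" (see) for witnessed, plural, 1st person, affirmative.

Attach evidentiality witnessed ti- → tibawwu.
Attach number plural iw- → iwtibawwu.
Attach polarity affirmative t- → tiwtibawwu.
Attach person 1st person u- (before consonant 't') → utiwtibawwu.
Nasal assimilation: no change.
Vowel deletion: no change.

utiwtibawwu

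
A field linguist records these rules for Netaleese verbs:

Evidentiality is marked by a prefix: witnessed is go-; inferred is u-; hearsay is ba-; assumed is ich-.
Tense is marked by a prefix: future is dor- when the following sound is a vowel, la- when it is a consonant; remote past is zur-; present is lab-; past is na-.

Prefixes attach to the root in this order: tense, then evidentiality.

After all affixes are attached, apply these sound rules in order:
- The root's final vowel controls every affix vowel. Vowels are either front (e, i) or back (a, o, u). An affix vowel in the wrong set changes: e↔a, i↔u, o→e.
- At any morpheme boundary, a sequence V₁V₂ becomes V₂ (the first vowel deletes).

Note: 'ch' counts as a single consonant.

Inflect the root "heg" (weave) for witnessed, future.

geleheg

Attach tense future la- (before consonant 'h') → laheg.
Attach evidentiality witnessed go- → golaheg.
Apply vowel harmony: golaheg → geleheg.
Vowel deletion: no change.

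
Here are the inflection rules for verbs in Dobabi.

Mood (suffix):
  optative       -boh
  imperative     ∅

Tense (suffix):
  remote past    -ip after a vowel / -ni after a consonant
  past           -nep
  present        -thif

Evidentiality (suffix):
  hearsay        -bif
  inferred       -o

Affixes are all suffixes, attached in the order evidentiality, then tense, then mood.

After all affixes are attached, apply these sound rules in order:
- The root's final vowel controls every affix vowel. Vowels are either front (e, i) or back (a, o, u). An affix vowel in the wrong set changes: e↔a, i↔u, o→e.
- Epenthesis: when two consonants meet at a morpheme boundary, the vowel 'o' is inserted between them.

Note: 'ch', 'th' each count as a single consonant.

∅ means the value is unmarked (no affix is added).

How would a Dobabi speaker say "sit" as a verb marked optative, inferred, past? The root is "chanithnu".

Attach evidentiality inferred -o → chanithnuo.
Attach tense past -nep → chanithnuonep.
Attach mood optative -boh → chanithnuonepboh.
Apply vowel harmony: chanithnuonepboh → chanithnuonapboh.
Apply epenthesis: chanithnuonapboh → chanithnuonapoboh.

chanithnuonapoboh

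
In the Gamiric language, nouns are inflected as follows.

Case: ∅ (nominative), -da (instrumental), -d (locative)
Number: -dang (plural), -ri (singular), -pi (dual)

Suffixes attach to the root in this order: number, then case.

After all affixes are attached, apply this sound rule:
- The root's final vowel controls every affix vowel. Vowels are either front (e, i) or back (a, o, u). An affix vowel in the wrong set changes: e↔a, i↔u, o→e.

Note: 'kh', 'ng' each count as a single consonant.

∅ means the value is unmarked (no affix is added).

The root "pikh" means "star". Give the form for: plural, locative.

pikhdengd

Attach number plural -dang → pikhdang.
Attach case locative -d → pikhdangd.
Apply vowel harmony: pikhdangd → pikhdengd.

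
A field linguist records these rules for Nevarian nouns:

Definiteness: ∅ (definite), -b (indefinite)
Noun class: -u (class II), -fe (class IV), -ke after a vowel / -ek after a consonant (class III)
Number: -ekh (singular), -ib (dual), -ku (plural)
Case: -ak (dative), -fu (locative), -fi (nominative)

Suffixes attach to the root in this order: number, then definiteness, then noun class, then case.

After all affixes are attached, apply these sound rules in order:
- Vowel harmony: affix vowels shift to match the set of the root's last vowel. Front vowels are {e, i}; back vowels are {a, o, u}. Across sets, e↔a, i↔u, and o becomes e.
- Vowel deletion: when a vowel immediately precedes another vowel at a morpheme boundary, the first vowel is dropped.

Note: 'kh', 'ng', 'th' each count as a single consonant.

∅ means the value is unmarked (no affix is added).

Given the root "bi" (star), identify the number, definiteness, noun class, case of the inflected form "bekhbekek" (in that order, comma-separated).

singular, indefinite, class III, dative

Segment: bi-ekh-b-ek-ak.
number: -ekh → singular.
definiteness: -b → indefinite.
noun class: -ke/ek → class III.
case: -ak → dative.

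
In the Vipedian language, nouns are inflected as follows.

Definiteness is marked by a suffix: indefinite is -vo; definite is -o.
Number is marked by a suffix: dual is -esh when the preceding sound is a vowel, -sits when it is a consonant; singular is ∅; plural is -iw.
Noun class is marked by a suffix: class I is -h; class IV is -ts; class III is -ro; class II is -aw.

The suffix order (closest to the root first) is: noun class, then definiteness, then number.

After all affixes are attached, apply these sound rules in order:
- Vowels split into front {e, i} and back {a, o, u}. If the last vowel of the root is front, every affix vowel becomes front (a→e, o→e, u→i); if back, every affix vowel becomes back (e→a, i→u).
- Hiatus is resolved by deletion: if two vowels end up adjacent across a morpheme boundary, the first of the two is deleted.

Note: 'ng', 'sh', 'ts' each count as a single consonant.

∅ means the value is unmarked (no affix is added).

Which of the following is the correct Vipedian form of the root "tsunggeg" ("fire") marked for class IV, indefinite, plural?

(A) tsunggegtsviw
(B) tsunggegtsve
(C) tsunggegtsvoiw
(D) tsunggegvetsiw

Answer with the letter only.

Attach noun class class IV -ts → tsunggegts.
Attach definiteness indefinite -vo → tsunggegtsvo.
Attach number plural -iw → tsunggegtsvoiw.
Apply vowel harmony: tsunggegtsvoiw → tsunggegtsveiw.
Apply vowel deletion: tsunggegtsveiw → tsunggegtsviw.
So the correct form is tsunggegtsviw, option (A).
(D) tsunggegvetsiw is wrong: it has the affixes in the wrong order.
(B) tsunggegtsve is wrong: it uses singular instead of plural for number.
(C) tsunggegtsvoiw is wrong: it fails to apply the sound rule(s).

A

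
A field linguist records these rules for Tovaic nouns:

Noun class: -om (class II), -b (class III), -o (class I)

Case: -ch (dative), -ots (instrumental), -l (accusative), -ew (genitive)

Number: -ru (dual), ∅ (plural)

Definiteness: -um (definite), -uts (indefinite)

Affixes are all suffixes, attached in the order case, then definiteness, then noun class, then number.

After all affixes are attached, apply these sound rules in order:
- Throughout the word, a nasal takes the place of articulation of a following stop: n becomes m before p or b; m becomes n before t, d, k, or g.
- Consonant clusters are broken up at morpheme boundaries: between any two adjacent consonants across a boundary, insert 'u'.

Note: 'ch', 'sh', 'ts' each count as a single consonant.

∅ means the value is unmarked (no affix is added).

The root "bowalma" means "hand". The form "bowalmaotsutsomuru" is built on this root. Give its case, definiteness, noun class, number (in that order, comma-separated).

Segment: bowalma-ots-uts-om-ru.
case: -ots → instrumental.
definiteness: -uts → indefinite.
noun class: -om → class II.
number: -ru → dual.

instrumental, indefinite, class II, dual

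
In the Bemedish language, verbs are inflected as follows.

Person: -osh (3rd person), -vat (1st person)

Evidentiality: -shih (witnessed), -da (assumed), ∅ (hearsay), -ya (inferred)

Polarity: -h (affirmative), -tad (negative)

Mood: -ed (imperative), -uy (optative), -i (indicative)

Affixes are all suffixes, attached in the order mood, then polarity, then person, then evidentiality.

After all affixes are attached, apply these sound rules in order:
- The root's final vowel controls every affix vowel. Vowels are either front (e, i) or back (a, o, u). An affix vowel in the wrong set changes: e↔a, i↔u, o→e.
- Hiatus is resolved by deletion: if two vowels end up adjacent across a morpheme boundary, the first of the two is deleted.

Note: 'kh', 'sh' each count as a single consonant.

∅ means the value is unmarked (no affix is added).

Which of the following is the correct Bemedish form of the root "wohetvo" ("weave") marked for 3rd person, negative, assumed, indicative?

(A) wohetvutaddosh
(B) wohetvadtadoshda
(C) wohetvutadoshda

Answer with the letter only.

C

Attach mood indicative -i → wohetvoi.
Attach polarity negative -tad → wohetvoitad.
Attach person 3rd person -osh → wohetvoitadosh.
Attach evidentiality assumed -da → wohetvoitadoshda.
Apply vowel harmony: wohetvoitadoshda → wohetvoutadoshda.
Apply vowel deletion: wohetvoutadoshda → wohetvutadoshda.
So the correct form is wohetvutadoshda, option (C).
(B) wohetvadtadoshda is wrong: it uses imperative instead of indicative for mood.
(A) wohetvutaddosh is wrong: it has the affixes in the wrong order.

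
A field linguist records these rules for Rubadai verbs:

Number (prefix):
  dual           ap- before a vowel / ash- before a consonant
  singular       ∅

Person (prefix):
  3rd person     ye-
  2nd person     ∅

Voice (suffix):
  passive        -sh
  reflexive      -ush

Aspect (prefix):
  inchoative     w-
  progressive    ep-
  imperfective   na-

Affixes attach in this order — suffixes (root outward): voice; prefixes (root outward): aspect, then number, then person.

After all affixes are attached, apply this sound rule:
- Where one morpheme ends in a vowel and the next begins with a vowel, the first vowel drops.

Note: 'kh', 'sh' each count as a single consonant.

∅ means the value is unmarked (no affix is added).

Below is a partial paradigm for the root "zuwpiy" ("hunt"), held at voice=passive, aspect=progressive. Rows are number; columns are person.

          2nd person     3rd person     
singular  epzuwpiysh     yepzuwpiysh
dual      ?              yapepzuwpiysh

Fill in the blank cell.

Attach voice passive -sh → zuwpiysh.
Attach aspect progressive ep- → epzuwpiysh.
Attach number dual ap- (before vowel 'e') → apepzuwpiysh.
person = 2nd person: zero marking, form stays apepzuwpiysh.
Vowel deletion: no change.

apepzuwpiysh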